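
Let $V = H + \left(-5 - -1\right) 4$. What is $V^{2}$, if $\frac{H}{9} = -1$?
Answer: $625$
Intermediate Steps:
$H = -9$ ($H = 9 \left(-1\right) = -9$)
$V = -25$ ($V = -9 + \left(-5 - -1\right) 4 = -9 + \left(-5 + 1\right) 4 = -9 - 16 = -25$)
$V^{2} = \left(-25\right)^{2} = 625$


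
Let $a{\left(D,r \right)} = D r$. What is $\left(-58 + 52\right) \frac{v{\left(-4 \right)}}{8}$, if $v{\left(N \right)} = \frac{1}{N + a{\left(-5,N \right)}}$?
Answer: $- \frac{3}{64} \approx -0.046875$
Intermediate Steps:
$v{\left(N \right)} = - \frac{1}{4 N}$ ($v{\left(N \right)} = \frac{1}{N - 5 N} = \frac{1}{\left(-4\right) N} = - \frac{1}{4 N}$)
$\left(-58 + 52\right) \frac{v{\left(-4 \right)}}{8} = \left(-58 + 52\right) \frac{\left(- \frac{1}{4}\right) \frac{1}{-4}}{8} = - 6 \frac{\left(- \frac{1}{4}\right) \left(- \frac{1}{4}\right)}{8} = - 6 \cdot \frac{1}{8} \cdot \frac{1}{16} = \left(-6\right) \frac{1}{128} = - \frac{3}{64}$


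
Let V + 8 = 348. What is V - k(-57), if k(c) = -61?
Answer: 401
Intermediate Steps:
V = 340 (V = -8 + 348 = 340)
V - k(-57) = 340 - 1*(-61) = 340 + 61 = 401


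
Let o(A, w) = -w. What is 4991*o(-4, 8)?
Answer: -39928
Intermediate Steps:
4991*o(-4, 8) = 4991*(-1*8) = 4991*(-8) = -39928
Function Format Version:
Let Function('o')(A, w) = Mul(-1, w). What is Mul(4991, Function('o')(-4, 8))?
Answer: -39928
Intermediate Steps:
Mul(4991, Function('o')(-4, 8)) = Mul(4991, Mul(-1, 8)) = Mul(4991, -8) = -39928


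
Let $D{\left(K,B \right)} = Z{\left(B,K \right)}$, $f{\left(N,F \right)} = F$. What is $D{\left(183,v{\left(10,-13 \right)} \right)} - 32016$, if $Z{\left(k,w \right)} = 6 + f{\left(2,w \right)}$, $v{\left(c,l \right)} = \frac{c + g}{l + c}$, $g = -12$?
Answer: $-31827$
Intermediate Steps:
$v{\left(c,l \right)} = \frac{-12 + c}{c + l}$ ($v{\left(c,l \right)} = \frac{c - 12}{l + c} = \frac{-12 + c}{c + l}$)
$Z{\left(k,w \right)} = 6 + w$
$D{\left(K,B \right)} = 6 + K$
$D{\left(183,v{\left(10,-13 \right)} \right)} - 32016 = \left(6 + 183\right) - 32016 = 189 - 32016 = -31827$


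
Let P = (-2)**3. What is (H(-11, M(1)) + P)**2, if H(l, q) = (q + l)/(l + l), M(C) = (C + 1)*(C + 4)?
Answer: 30625/484 ≈ 63.275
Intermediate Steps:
P = -8
M(C) = (1 + C)*(4 + C)
H(l, q) = (l + q)/(2*l) (H(l, q) = (l + q)/((2*l)) = (l + q)*(1/(2*l)) = (l + q)/(2*l))
(H(-11, M(1)) + P)**2 = ((1/2)*(-11 + (4 + 1**2 + 5*1))/(-11) - 8)**2 = ((1/2)*(-1/11)*(-11 + (4 + 1 + 5)) - 8)**2 = ((1/2)*(-1/11)*(-11 + 10) - 8)**2 = ((1/2)*(-1/11)*(-1) - 8)**2 = (1/22 - 8)**2 = (-175/22)**2 = 30625/484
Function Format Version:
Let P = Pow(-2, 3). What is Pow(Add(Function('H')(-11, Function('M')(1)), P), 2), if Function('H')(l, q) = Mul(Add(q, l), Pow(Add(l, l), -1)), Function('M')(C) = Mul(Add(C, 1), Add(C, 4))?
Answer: Rational(30625, 484) ≈ 63.275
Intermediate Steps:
P = -8
Function('M')(C) = Mul(Add(1, C), Add(4, C))
Function('H')(l, q) = Mul(Rational(1, 2), Pow(l, -1), Add(l, q)) (Function('H')(l, q) = Mul(Add(l, q), Pow(Mul(2, l), -1)) = Mul(Add(l, q), Mul(Rational(1, 2), Pow(l, -1))) = Mul(Rational(1, 2), Pow(l, -1), Add(l, q)))
Pow(Add(Function('H')(-11, Function('M')(1)), P), 2) = Pow(Add(Mul(Rational(1, 2), Pow(-11, -1), Add(-11, Add(4, Pow(1, 2), Mul(5, 1)))), -8), 2) = Pow(Add(Mul(Rational(1, 2), Rational(-1, 11), Add(-11, Add(4, 1, 5))), -8), 2) = Pow(Add(Mul(Rational(1, 2), Rational(-1, 11), Add(-11, 10)), -8), 2) = Pow(Add(Mul(Rational(1, 2), Rational(-1, 11), -1), -8), 2) = Pow(Add(Rational(1, 22), -8), 2) = Pow(Rational(-175, 22), 2) = Rational(30625, 484)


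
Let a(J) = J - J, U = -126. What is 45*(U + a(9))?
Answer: -5670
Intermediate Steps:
a(J) = 0
45*(U + a(9)) = 45*(-126 + 0) = 45*(-126) = -5670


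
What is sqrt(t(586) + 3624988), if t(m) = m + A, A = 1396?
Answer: sqrt(3626970) ≈ 1904.5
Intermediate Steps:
t(m) = 1396 + m (t(m) = m + 1396 = 1396 + m)
sqrt(t(586) + 3624988) = sqrt((1396 + 586) + 3624988) = sqrt(1982 + 3624988) = sqrt(3626970)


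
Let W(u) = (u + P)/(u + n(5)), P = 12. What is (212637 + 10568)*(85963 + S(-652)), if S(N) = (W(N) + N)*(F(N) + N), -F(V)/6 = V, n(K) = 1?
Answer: -295895102528435/651 ≈ -4.5452e+11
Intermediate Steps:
F(V) = -6*V
W(u) = (12 + u)/(1 + u) (W(u) = (u + 12)/(u + 1) = (12 + u)/(1 + u))
S(N) = -5*N*(N + (12 + N)/(1 + N)) (S(N) = ((12 + N)/(1 + N) + N)*(-6*N + N) = (N + (12 + N)/(1 + N))*(-5*N) = -5*N*(N + (12 + N)/(1 + N)))
(212637 + 10568)*(85963 + S(-652)) = (212637 + 10568)*(85963 + 5*(-652)*(-12 - 1*(-652) - 652*(-1 - 1*(-652)))/(1 - 652)) = 223205*(85963 + 5*(-652)*(-12 + 652 - 652*(-1 + 652))/(-651)) = 223205*(85963 + 5*(-652)*(-1/651)*(-12 + 652 - 652*651)) = 223205*(85963 + 5*(-652)*(-1/651)*(-12 + 652 - 424452)) = 223205*(85963 + 5*(-652)*(-1/651)*(-423812)) = 223205*(85963 - 1381627120/651) = 223205*(-1325665207/651) = -295895102528435/651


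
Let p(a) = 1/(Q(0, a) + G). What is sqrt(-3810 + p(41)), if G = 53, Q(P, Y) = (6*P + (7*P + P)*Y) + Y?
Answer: I*sqrt(33665066)/94 ≈ 61.725*I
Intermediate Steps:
Q(P, Y) = Y + 6*P + 8*P*Y (Q(P, Y) = (6*P + (8*P)*Y) + Y = (6*P + 8*P*Y) + Y = Y + 6*P + 8*P*Y)
p(a) = 1/(53 + a) (p(a) = 1/((a + 6*0 + 8*0*a) + 53) = 1/((a + 0 + 0) + 53) = 1/(a + 53) = 1/(53 + a))
sqrt(-3810 + p(41)) = sqrt(-3810 + 1/(53 + 41)) = sqrt(-3810 + 1/94) = sqrt(-358139/94) = I*sqrt(33665066)/94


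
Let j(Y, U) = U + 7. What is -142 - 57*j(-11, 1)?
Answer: -598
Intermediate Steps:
j(Y, U) = 7 + U
-142 - 57*j(-11, 1) = -142 - 57*(7 + 1) = -142 - 57*8 = -142 - 456 = -598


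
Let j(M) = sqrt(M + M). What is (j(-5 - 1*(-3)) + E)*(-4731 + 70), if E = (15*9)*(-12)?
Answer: 7550820 - 9322*I ≈ 7.5508e+6 - 9322.0*I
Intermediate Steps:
E = -1620 (E = 135*(-12) = -1620)
j(M) = sqrt(2)*sqrt(M) (j(M) = sqrt(2*M) = sqrt(2)*sqrt(M))
(j(-5 - 1*(-3)) + E)*(-4731 + 70) = (sqrt(2)*sqrt(-5 - 1*(-3)) - 1620)*(-4731 + 70) = (sqrt(2)*sqrt(-5 + 3) - 1620)*(-4661) = (sqrt(2)*sqrt(-2) - 1620)*(-4661) = (sqrt(2)*(I*sqrt(2)) - 1620)*(-4661) = (2*I - 1620)*(-4661) = (-1620 + 2*I)*(-4661) = 7550820 - 9322*I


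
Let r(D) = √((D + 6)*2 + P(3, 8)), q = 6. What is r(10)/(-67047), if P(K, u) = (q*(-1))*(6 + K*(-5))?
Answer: -√86/67047 ≈ -0.00013832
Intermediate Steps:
P(K, u) = -36 + 30*K (P(K, u) = (6*(-1))*(6 + K*(-5)) = -6*(6 - 5*K) = -36 + 30*K)
r(D) = √(66 + 2*D) (r(D) = √((D + 6)*2 + (-36 + 30*3)) = √((6 + D)*2 + (-36 + 90)) = √((12 + 2*D) + 54) = √(66 + 2*D))
r(10)/(-67047) = √(66 + 2*10)/(-67047) = √(66 + 20)*(-1/67047) = √86*(-1/67047) = -√86/67047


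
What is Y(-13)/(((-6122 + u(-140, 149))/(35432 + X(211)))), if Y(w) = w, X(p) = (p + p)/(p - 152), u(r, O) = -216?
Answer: 13590915/186971 ≈ 72.690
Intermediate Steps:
X(p) = 2*p/(-152 + p) (X(p) = (2*p)/(-152 + p) = 2*p/(-152 + p))
Y(-13)/(((-6122 + u(-140, 149))/(35432 + X(211)))) = -13*(35432 + 2*211/(-152 + 211))/(-6122 - 216) = -13/((-6338/(35432 + 2*211/59))) = -13/((-6338/(35432 + 2*211*(1/59)))) = -13/((-6338/(35432 + 422/59))) = -13/((-6338/2090910/59)) = -13/((-6338*59/2090910)) = -13/(-186971/1045455) = -13*(-1045455/186971) = 13590915/186971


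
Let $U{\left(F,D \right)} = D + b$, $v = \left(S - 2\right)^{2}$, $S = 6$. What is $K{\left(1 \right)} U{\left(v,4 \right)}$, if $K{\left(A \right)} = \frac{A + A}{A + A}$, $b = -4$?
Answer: $0$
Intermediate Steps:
$v = 16$ ($v = \left(6 - 2\right)^{2} = 4^{2} = 16$)
$K{\left(A \right)} = 1$ ($K{\left(A \right)} = \frac{2 A}{2 A} = 2 A \frac{1}{2 A} = 1$)
$U{\left(F,D \right)} = -4 + D$ ($U{\left(F,D \right)} = D - 4 = -4 + D$)
$K{\left(1 \right)} U{\left(v,4 \right)} = 1 \left(-4 + 4\right) = 1 \cdot 0 = 0$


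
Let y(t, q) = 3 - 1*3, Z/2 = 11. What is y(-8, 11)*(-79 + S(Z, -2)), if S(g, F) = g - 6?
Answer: 0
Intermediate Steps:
Z = 22 (Z = 2*11 = 22)
y(t, q) = 0 (y(t, q) = 3 - 3 = 0)
S(g, F) = -6 + g
y(-8, 11)*(-79 + S(Z, -2)) = 0*(-79 + (-6 + 22)) = 0*(-79 + 16) = 0*(-63) = 0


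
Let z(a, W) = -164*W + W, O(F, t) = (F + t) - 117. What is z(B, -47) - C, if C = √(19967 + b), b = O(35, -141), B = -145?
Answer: 7661 - 4*√1234 ≈ 7520.5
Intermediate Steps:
O(F, t) = -117 + F + t
b = -223 (b = -117 + 35 - 141 = -223)
C = 4*√1234 (C = √(19967 - 223) = √19744 = 4*√1234 ≈ 140.51)
z(a, W) = -163*W
z(B, -47) - C = -163*(-47) - 4*√1234 = 7661 - 4*√1234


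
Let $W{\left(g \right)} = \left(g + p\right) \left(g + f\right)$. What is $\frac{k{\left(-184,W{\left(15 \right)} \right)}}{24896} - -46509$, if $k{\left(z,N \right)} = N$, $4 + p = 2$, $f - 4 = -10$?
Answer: $\frac{1157888181}{24896} \approx 46509.0$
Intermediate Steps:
$f = -6$ ($f = 4 - 10 = -6$)
$p = -2$ ($p = -4 + 2 = -2$)
$W{\left(g \right)} = \left(-6 + g\right) \left(-2 + g\right)$ ($W{\left(g \right)} = \left(g - 2\right) \left(g - 6\right) = \left(-2 + g\right) \left(-6 + g\right) = \left(-6 + g\right) \left(-2 + g\right)$)
$\frac{k{\left(-184,W{\left(15 \right)} \right)}}{24896} - -46509 = \frac{12 + 15^{2} - 120}{24896} - -46509 = \left(12 + 225 - 120\right) \frac{1}{24896} + 46509 = 117 \cdot \frac{1}{24896} + 46509 = \frac{117}{24896} + 46509 = \frac{1157888181}{24896}$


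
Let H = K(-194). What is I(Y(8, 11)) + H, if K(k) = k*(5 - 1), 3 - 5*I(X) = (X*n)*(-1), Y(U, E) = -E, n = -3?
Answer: -3844/5 ≈ -768.80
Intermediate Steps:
I(X) = ⅗ - 3*X/5 (I(X) = ⅗ - X*(-3)*(-1)/5 = ⅗ - (-3*X)*(-1)/5 = ⅗ - 3*X/5)
K(k) = 4*k (K(k) = k*4 = 4*k)
H = -776 (H = 4*(-194) = -776)
I(Y(8, 11)) + H = (⅗ - (-3)*11/5) - 776 = (⅗ - ⅗*(-11)) - 776 = (⅗ + 33/5) - 776 = 36/5 - 776 = -3844/5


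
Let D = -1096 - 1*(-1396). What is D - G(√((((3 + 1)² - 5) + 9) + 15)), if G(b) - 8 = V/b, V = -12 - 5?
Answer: 292 + 17*√35/35 ≈ 294.87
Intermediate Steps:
V = -17
G(b) = 8 - 17/b
D = 300 (D = -1096 + 1396 = 300)
D - G(√((((3 + 1)² - 5) + 9) + 15)) = 300 - (8 - 17/√((((3 + 1)² - 5) + 9) + 15)) = 300 - (8 - 17/√(((4² - 5) + 9) + 15)) = 300 - (8 - 17/√(((16 - 5) + 9) + 15)) = 300 - (8 - 17/√((11 + 9) + 15)) = 300 - (8 - 17/√(20 + 15)) = 300 - (8 - 17*√35/35) = 300 + (-8 + 17*√35/35) = 292 + 17*√35/35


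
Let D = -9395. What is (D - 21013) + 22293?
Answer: -8115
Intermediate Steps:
(D - 21013) + 22293 = (-9395 - 21013) + 22293 = -30408 + 22293 = -8115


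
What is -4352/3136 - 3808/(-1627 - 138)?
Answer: 66572/86485 ≈ 0.76975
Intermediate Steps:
-4352/3136 - 3808/(-1627 - 138) = -4352*1/3136 - 3808/(-1765) = -68/49 - 3808*(-1/1765) = -68/49 + 3808/1765 = 66572/86485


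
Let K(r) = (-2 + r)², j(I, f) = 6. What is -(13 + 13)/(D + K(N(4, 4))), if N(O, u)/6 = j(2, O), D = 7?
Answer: -26/1163 ≈ -0.022356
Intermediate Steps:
N(O, u) = 36 (N(O, u) = 6*6 = 36)
-(13 + 13)/(D + K(N(4, 4))) = -(13 + 13)/(7 + (-2 + 36)²) = -26/(7 + 34²) = -26/(7 + 1156) = -26/1163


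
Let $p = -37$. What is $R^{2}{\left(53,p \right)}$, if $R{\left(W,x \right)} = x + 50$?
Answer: $169$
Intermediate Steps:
$R{\left(W,x \right)} = 50 + x$
$R^{2}{\left(53,p \right)} = \left(50 - 37\right)^{2} = 13^{2} = 169$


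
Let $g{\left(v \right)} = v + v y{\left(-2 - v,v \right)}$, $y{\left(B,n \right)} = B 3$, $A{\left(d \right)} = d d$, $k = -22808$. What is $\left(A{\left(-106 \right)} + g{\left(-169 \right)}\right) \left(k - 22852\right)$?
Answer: $3360667320$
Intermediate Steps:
$A{\left(d \right)} = d^{2}$
$y{\left(B,n \right)} = 3 B$
$g{\left(v \right)} = v + v \left(-6 - 3 v\right)$ ($g{\left(v \right)} = v + v 3 \left(-2 - v\right) = v + v \left(-6 - 3 v\right)$)
$\left(A{\left(-106 \right)} + g{\left(-169 \right)}\right) \left(k - 22852\right) = \left(\left(-106\right)^{2} - - 169 \left(5 + 3 \left(-169\right)\right)\right) \left(-22808 - 22852\right) = \left(11236 - - 169 \left(5 - 507\right)\right) \left(-45660\right) = \left(11236 - \left(-169\right) \left(-502\right)\right) \left(-45660\right) = \left(11236 - 84838\right) \left(-45660\right) = \left(-73602\right) \left(-45660\right) = 3360667320$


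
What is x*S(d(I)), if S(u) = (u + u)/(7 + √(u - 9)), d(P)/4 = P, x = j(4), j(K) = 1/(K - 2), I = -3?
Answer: -6/5 + 6*I*√21/35 ≈ -1.2 + 0.78558*I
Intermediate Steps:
j(K) = 1/(-2 + K)
x = ½ (x = 1/(-2 + 4) = 1/2 = ½ ≈ 0.50000)
d(P) = 4*P
S(u) = 2*u/(7 + √(-9 + u)) (S(u) = (2*u)/(7 + √(-9 + u)) = 2*u/(7 + √(-9 + u)))
x*S(d(I)) = (2*(4*(-3))/(7 + √(-9 + 4*(-3))))/2 = (2*(-12)/(7 + √(-9 - 12)))/2 = (2*(-12)/(7 + √(-21)))/2 = (2*(-12)/(7 + I*√21))/2 = (-24/(7 + I*√21))/2 = -12/(7 + I*√21)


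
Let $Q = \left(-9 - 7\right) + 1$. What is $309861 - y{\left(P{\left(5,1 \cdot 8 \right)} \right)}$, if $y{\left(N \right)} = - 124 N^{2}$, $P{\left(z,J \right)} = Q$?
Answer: $337761$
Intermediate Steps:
$Q = -15$ ($Q = -16 + 1 = -15$)
$P{\left(z,J \right)} = -15$
$309861 - y{\left(P{\left(5,1 \cdot 8 \right)} \right)} = 309861 - - 124 \left(-15\right)^{2} = 309861 - \left(-124\right) 225 = 309861 - -27900 = 309861 + 27900 = 337761$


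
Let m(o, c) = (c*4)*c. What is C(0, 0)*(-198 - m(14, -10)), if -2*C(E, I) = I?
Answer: 0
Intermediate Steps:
m(o, c) = 4*c² (m(o, c) = (4*c)*c = 4*c²)
C(E, I) = -I/2
C(0, 0)*(-198 - m(14, -10)) = (-½*0)*(-198 - 4*(-10)²) = 0*(-198 - 4*100) = 0*(-198 - 1*400) = 0*(-198 - 400) = 0*(-598) = 0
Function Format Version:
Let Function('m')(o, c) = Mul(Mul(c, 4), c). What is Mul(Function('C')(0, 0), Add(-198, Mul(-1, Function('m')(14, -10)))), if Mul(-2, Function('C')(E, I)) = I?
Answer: 0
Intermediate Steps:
Function('m')(o, c) = Mul(4, Pow(c, 2)) (Function('m')(o, c) = Mul(Mul(4, c), c) = Mul(4, Pow(c, 2)))
Function('C')(E, I) = Mul(Rational(-1, 2), I)
Mul(Function('C')(0, 0), Add(-198, Mul(-1, Function('m')(14, -10)))) = Mul(Mul(Rational(-1, 2), 0), Add(-198, Mul(-1, Mul(4, Pow(-10, 2))))) = Mul(0, Add(-198, Mul(-1, Mul(4, 100)))) = Mul(0, Add(-198, Mul(-1, 400))) = Mul(0, Add(-198, -400)) = Mul(0, -598) = 0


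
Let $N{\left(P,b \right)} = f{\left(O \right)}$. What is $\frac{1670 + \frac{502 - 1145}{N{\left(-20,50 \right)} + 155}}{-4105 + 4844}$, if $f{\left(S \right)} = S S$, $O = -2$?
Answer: $\frac{264887}{117501} \approx 2.2543$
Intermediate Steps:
$f{\left(S \right)} = S^{2}$
$N{\left(P,b \right)} = 4$ ($N{\left(P,b \right)} = \left(-2\right)^{2} = 4$)
$\frac{1670 + \frac{502 - 1145}{N{\left(-20,50 \right)} + 155}}{-4105 + 4844} = \frac{1670 + \frac{502 - 1145}{4 + 155}}{-4105 + 4844} = \frac{1670 - \frac{643}{159}}{739} = \left(1670 - \frac{643}{159}\right) \frac{1}{739} = \frac{264887}{159} \cdot \frac{1}{739} = \frac{264887}{117501}$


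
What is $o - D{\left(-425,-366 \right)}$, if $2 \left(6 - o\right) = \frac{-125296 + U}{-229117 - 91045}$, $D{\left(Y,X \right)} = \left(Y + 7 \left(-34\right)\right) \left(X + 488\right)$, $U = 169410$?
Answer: $\frac{25898566561}{320162} \approx 80892.0$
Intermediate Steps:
$D{\left(Y,X \right)} = \left(-238 + Y\right) \left(488 + X\right)$ ($D{\left(Y,X \right)} = \left(Y - 238\right) \left(488 + X\right) = \left(-238 + Y\right) \left(488 + X\right)$)
$o = \frac{1943029}{320162}$ ($o = 6 - \frac{\left(-125296 + 169410\right) \frac{1}{-229117 - 91045}}{2} = 6 - \frac{44114 \frac{1}{-320162}}{2} = 6 - \frac{44114 \left(- \frac{1}{320162}\right)}{2} = 6 - - \frac{22057}{320162} = 6 + \frac{22057}{320162} = \frac{1943029}{320162} \approx 6.0689$)
$o - D{\left(-425,-366 \right)} = \frac{1943029}{320162} - \left(-116144 - -87108 + 488 \left(-425\right) - -155550\right) = \frac{1943029}{320162} - \left(-116144 + 87108 - 207400 + 155550\right) = \frac{1943029}{320162} - -80886 = \frac{1943029}{320162} + 80886 = \frac{25898566561}{320162}$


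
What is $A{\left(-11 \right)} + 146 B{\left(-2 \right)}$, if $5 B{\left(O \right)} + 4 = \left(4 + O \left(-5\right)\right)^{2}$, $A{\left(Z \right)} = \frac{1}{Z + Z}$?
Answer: $\frac{616699}{110} \approx 5606.4$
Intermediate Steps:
$A{\left(Z \right)} = \frac{1}{2 Z}$
$B{\left(O \right)} = - \frac{4}{5} + \frac{\left(4 - 5 O\right)^{2}}{5}$ ($B{\left(O \right)} = - \frac{4}{5} + \frac{\left(4 + O \left(-5\right)\right)^{2}}{5} = - \frac{4}{5} + \frac{\left(4 - 5 O\right)^{2}}{5}$)
$A{\left(-11 \right)} + 146 B{\left(-2 \right)} = \frac{1}{2 \left(-11\right)} + 146 \left(- \frac{4}{5} + \frac{\left(-4 + 5 \left(-2\right)\right)^{2}}{5}\right) = \frac{1}{2} \left(- \frac{1}{11}\right) + 146 \left(- \frac{4}{5} + \frac{\left(-4 - 10\right)^{2}}{5}\right) = - \frac{1}{22} + 146 \left(- \frac{4}{5} + \frac{\left(-14\right)^{2}}{5}\right) = - \frac{1}{22} + 146 \left(- \frac{4}{5} + \frac{1}{5} \cdot 196\right) = - \frac{1}{22} + 146 \left(- \frac{4}{5} + \frac{196}{5}\right) = - \frac{1}{22} + 146 \cdot \frac{192}{5} = - \frac{1}{22} + \frac{28032}{5} = \frac{616699}{110}$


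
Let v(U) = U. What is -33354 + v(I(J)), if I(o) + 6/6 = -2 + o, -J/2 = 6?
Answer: -33369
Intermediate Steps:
J = -12 (J = -2*6 = -12)
I(o) = -3 + o (I(o) = -1 + (-2 + o) = -3 + o)
-33354 + v(I(J)) = -33354 + (-3 - 12) = -33354 - 15 = -33369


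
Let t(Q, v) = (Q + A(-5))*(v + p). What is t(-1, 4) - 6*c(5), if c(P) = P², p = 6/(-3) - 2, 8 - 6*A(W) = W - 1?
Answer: -150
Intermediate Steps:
A(W) = 3/2 - W/6 (A(W) = 4/3 - (W - 1)/6 = 4/3 - (-1 + W)/6 = 4/3 + (⅙ - W/6) = 3/2 - W/6)
p = -4 (p = 6*(-⅓) - 2 = -2 - 2 = -4)
t(Q, v) = (-4 + v)*(7/3 + Q) (t(Q, v) = (Q + (3/2 - ⅙*(-5)))*(v - 4) = (Q + (3/2 + ⅚))*(-4 + v) = (Q + 7/3)*(-4 + v) = (7/3 + Q)*(-4 + v) = (-4 + v)*(7/3 + Q))
t(-1, 4) - 6*c(5) = (-28/3 - 4*(-1) + (7/3)*4 - 1*4) - 6*5² = (-28/3 + 4 + 28/3 - 4) - 6*25 = 0 - 150 = -150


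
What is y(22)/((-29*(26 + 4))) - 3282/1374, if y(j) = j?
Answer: -240464/99615 ≈ -2.4139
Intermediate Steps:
y(22)/((-29*(26 + 4))) - 3282/1374 = 22/((-29*(26 + 4))) - 3282/1374 = 22/((-29*30)) - 3282*1/1374 = 22/(-870) - 547/229 = 22*(-1/870) - 547/229 = -11/435 - 547/229 = -240464/99615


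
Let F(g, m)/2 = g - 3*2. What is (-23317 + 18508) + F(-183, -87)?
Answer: -5187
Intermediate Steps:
F(g, m) = -12 + 2*g (F(g, m) = 2*(g - 3*2) = 2*(g - 6) = 2*(-6 + g) = -12 + 2*g)
(-23317 + 18508) + F(-183, -87) = (-23317 + 18508) + (-12 + 2*(-183)) = -4809 + (-12 - 366) = -4809 - 378 = -5187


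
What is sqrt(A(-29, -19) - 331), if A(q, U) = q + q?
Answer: I*sqrt(389) ≈ 19.723*I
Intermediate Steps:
A(q, U) = 2*q
sqrt(A(-29, -19) - 331) = sqrt(2*(-29) - 331) = sqrt(-58 - 331) = sqrt(-389) = I*sqrt(389)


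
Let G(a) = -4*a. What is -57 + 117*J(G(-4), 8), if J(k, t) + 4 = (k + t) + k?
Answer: 4155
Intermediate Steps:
J(k, t) = -4 + t + 2*k (J(k, t) = -4 + ((k + t) + k) = -4 + (t + 2*k) = -4 + t + 2*k)
-57 + 117*J(G(-4), 8) = -57 + 117*(-4 + 8 + 2*(-4*(-4))) = -57 + 117*(-4 + 8 + 2*16) = -57 + 117*(-4 + 8 + 32) = -57 + 117*36 = -57 + 4212 = 4155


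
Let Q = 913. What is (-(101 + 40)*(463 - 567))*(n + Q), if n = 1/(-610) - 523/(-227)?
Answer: 929271706116/69235 ≈ 1.3422e+7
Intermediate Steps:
n = 318803/138470 (n = 1*(-1/610) - 523*(-1/227) = -1/610 + 523/227 = 318803/138470 ≈ 2.3023)
(-(101 + 40)*(463 - 567))*(n + Q) = (-(101 + 40)*(463 - 567))*(318803/138470 + 913) = -141*(-104)*(126741913/138470) = -1*(-14664)*(126741913/138470) = 14664*(126741913/138470) = 929271706116/69235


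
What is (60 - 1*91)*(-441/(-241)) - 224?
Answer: -67655/241 ≈ -280.73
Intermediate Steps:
(60 - 1*91)*(-441/(-241)) - 224 = (60 - 91)*(-441*(-1/241)) - 224 = -31*441/241 - 224 = -13671/241 - 224 = -67655/241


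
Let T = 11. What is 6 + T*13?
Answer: 149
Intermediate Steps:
6 + T*13 = 6 + 11*13 = 6 + 143 = 149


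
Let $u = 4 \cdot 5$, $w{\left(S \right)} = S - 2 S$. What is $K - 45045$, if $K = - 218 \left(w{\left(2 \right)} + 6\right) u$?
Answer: $-62485$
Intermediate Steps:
$w{\left(S \right)} = - S$
$u = 20$
$K = -17440$ ($K = - 218 \left(\left(-1\right) 2 + 6\right) 20 = - 218 \left(-2 + 6\right) 20 = - 218 \cdot 4 \cdot 20 = \left(-218\right) 80 = -17440$)
$K - 45045 = -17440 - 45045 = -62485$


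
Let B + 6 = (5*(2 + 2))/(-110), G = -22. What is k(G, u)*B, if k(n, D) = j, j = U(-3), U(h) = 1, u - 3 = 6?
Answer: -68/11 ≈ -6.1818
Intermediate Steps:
u = 9 (u = 3 + 6 = 9)
B = -68/11 (B = -6 + (5*(2 + 2))/(-110) = -6 + (5*4)*(-1/110) = -6 + 20*(-1/110) = -6 - 2/11 = -68/11 ≈ -6.1818)
j = 1
k(n, D) = 1
k(G, u)*B = 1*(-68/11) = -68/11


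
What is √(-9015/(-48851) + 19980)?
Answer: √47681116007745/48851 ≈ 141.35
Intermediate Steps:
√(-9015/(-48851) + 19980) = √(-9015*(-1/48851) + 19980) = √(9015/48851 + 19980) = √(976051995/48851) = √47681116007745/48851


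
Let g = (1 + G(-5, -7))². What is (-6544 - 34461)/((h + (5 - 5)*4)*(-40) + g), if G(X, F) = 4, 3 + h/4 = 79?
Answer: 8201/2427 ≈ 3.3791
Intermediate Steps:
h = 304 (h = -12 + 4*79 = -12 + 316 = 304)
g = 25 (g = (1 + 4)² = 5² = 25)
(-6544 - 34461)/((h + (5 - 5)*4)*(-40) + g) = (-6544 - 34461)/((304 + (5 - 5)*4)*(-40) + 25) = -41005/((304 + 0*4)*(-40) + 25) = -41005/((304 + 0)*(-40) + 25) = -41005/(304*(-40) + 25) = -41005/(-12160 + 25) = -41005/(-12135) = -41005*(-1/12135) = 8201/2427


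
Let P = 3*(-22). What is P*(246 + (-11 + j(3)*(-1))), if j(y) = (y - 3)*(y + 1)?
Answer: -15510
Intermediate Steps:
j(y) = (1 + y)*(-3 + y) (j(y) = (-3 + y)*(1 + y) = (1 + y)*(-3 + y))
P = -66
P*(246 + (-11 + j(3)*(-1))) = -66*(246 + (-11 + (-3 + 3² - 2*3)*(-1))) = -66*(246 + (-11 + (-3 + 9 - 6)*(-1))) = -66*(246 + (-11 + 0*(-1))) = -66*(246 + (-11 + 0)) = -66*(246 - 11) = -66*235 = -15510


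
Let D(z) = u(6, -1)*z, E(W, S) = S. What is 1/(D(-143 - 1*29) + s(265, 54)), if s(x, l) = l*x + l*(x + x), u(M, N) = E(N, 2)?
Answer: 1/42586 ≈ 2.3482e-5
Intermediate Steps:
u(M, N) = 2
s(x, l) = 3*l*x (s(x, l) = l*x + l*(2*x) = l*x + 2*l*x = 3*l*x)
D(z) = 2*z
1/(D(-143 - 1*29) + s(265, 54)) = 1/(2*(-143 - 1*29) + 3*54*265) = 1/(2*(-143 - 29) + 42930) = 1/(2*(-172) + 42930) = 1/(-344 + 42930) = 1/42586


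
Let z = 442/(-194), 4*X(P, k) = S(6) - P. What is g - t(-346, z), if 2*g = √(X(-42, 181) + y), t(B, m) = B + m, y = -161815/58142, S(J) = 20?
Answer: 33783/97 + 3*√1194149467/58142 ≈ 350.06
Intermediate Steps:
X(P, k) = 5 - P/4 (X(P, k) = (20 - P)/4 = 5 - P/4)
y = -161815/58142 (y = -161815*1/58142 = -161815/58142 ≈ -2.7831)
z = -221/97 (z = 442*(-1/194) = -221/97 ≈ -2.2784)
g = 3*√1194149467/58142 (g = √((5 - ¼*(-42)) - 161815/58142)/2 = √((5 + 21/2) - 161815/58142)/2 = √(31/2 - 161815/58142)/2 = √(369693/29071)/2 = (3*√1194149467/29071)/2 = 3*√1194149467/58142 ≈ 1.7830)
g - t(-346, z) = 3*√1194149467/58142 - (-346 - 221/97) = 3*√1194149467/58142 - 1*(-33783/97) = 3*√1194149467/58142 + 33783/97 = 33783/97 + 3*√1194149467/58142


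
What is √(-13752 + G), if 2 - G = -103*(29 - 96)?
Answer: I*√20651 ≈ 143.7*I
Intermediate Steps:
G = -6899 (G = 2 - (-103)*(29 - 96) = 2 - (-103)*(-67) = 2 - 1*6901 = 2 - 6901 = -6899)
√(-13752 + G) = √(-13752 - 6899) = √(-20651) = I*√20651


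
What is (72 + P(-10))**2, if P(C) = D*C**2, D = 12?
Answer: 1617984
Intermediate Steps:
P(C) = 12*C**2
(72 + P(-10))**2 = (72 + 12*(-10)**2)**2 = (72 + 12*100)**2 = (72 + 1200)**2 = 1272**2 = 1617984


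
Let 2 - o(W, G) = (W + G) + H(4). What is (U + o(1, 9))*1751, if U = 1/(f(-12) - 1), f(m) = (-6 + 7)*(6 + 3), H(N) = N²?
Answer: -334441/8 ≈ -41805.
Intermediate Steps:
o(W, G) = -14 - G - W (o(W, G) = 2 - ((W + G) + 4²) = 2 - ((G + W) + 16) = 2 - (16 + G + W) = 2 + (-16 - G - W) = -14 - G - W)
f(m) = 9 (f(m) = 1*9 = 9)
U = ⅛ (U = 1/(9 - 1) = 1/8 = ⅛ ≈ 0.12500)
(U + o(1, 9))*1751 = (⅛ + (-14 - 1*9 - 1*1))*1751 = (⅛ + (-14 - 9 - 1))*1751 = (⅛ - 24)*1751 = -191/8*1751 = -334441/8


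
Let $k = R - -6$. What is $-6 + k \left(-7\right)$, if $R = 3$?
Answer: $-69$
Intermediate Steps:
$k = 9$ ($k = 3 - -6 = 3 + 6 = 9$)
$-6 + k \left(-7\right) = -6 + 9 \left(-7\right) = -6 - 63 = -69$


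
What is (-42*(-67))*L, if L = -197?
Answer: -554358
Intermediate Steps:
(-42*(-67))*L = -42*(-67)*(-197) = 2814*(-197) = -554358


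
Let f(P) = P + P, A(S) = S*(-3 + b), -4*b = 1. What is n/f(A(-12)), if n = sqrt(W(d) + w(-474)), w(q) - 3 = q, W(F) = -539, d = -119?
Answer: I*sqrt(1010)/78 ≈ 0.40744*I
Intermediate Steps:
b = -1/4 (b = -1/4*1 = -1/4 ≈ -0.25000)
A(S) = -13*S/4 (A(S) = S*(-3 - 1/4) = S*(-13/4) = -13*S/4)
w(q) = 3 + q
n = I*sqrt(1010) (n = sqrt(-539 + (3 - 474)) = sqrt(-539 - 471) = sqrt(-1010) = I*sqrt(1010) ≈ 31.78*I)
f(P) = 2*P
n/f(A(-12)) = (I*sqrt(1010))/((2*(-13/4*(-12)))) = (I*sqrt(1010))/((2*39)) = (I*sqrt(1010))/78 = (I*sqrt(1010))*(1/78) = I*sqrt(1010)/78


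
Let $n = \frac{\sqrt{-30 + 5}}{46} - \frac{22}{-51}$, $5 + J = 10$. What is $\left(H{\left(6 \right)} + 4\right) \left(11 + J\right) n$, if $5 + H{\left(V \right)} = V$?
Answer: $\frac{1760}{51} + \frac{200 i}{23} \approx 34.51 + 8.6956 i$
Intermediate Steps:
$J = 5$ ($J = -5 + 10 = 5$)
$H{\left(V \right)} = -5 + V$
$n = \frac{22}{51} + \frac{5 i}{46}$ ($n = \sqrt{-25} \cdot \frac{1}{46} - - \frac{22}{51} = 5 i \frac{1}{46} + \frac{22}{51} = \frac{5 i}{46} + \frac{22}{51} = \frac{22}{51} + \frac{5 i}{46} \approx 0.43137 + 0.1087 i$)
$\left(H{\left(6 \right)} + 4\right) \left(11 + J\right) n = \left(\left(-5 + 6\right) + 4\right) \left(11 + 5\right) \left(\frac{22}{51} + \frac{5 i}{46}\right) = \left(1 + 4\right) 16 \left(\frac{22}{51} + \frac{5 i}{46}\right) = 5 \cdot 16 \left(\frac{22}{51} + \frac{5 i}{46}\right) = 80 \left(\frac{22}{51} + \frac{5 i}{46}\right) = \frac{1760}{51} + \frac{200 i}{23}$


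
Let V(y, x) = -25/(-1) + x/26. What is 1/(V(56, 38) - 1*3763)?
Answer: -13/48575 ≈ -0.00026763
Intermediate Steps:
V(y, x) = 25 + x/26 (V(y, x) = -25*(-1) + x*(1/26) = 25 + x/26)
1/(V(56, 38) - 1*3763) = 1/((25 + (1/26)*38) - 1*3763) = 1/((25 + 19/13) - 3763) = 1/(344/13 - 3763) = 1/(-48575/13) = -13/48575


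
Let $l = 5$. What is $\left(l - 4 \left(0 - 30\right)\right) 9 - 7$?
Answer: $1118$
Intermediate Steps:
$\left(l - 4 \left(0 - 30\right)\right) 9 - 7 = \left(5 - 4 \left(0 - 30\right)\right) 9 - 7 = \left(5 - -120\right) 9 - 7 = \left(5 + 120\right) 9 - 7 = 125 \cdot 9 - 7 = 1125 - 7 = 1118$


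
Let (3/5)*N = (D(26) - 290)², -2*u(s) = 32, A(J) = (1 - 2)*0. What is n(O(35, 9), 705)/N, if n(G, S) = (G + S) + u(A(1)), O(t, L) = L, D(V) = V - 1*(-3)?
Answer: 698/113535 ≈ 0.0061479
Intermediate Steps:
D(V) = 3 + V (D(V) = V + 3 = 3 + V)
A(J) = 0 (A(J) = -1*0 = 0)
u(s) = -16 (u(s) = -½*32 = -16)
n(G, S) = -16 + G + S (n(G, S) = (G + S) - 16 = -16 + G + S)
N = 113535 (N = 5*((3 + 26) - 290)²/3 = 5*(29 - 290)²/3 = (5/3)*(-261)² = (5/3)*68121 = 113535)
n(O(35, 9), 705)/N = (-16 + 9 + 705)/113535 = 698*(1/113535) = 698/113535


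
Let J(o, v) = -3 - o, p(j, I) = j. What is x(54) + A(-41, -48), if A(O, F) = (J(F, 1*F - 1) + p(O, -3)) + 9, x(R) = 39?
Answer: 52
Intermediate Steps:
A(O, F) = 6 + O - F (A(O, F) = ((-3 - F) + O) + 9 = (-3 + O - F) + 9 = 6 + O - F)
x(54) + A(-41, -48) = 39 + (6 - 41 - 1*(-48)) = 39 + (6 - 41 + 48) = 39 + 13 = 52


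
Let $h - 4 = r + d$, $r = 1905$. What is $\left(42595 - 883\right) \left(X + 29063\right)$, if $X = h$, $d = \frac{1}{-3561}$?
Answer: $\frac{1533490110064}{1187} \approx 1.2919 \cdot 10^{9}$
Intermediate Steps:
$d = - \frac{1}{3561} \approx -0.00028082$
$h = \frac{6797948}{3561}$ ($h = 4 + \left(1905 - \frac{1}{3561}\right) = 4 + \frac{6783704}{3561} = \frac{6797948}{3561} \approx 1909.0$)
$X = \frac{6797948}{3561} \approx 1909.0$
$\left(42595 - 883\right) \left(X + 29063\right) = \left(42595 - 883\right) \left(\frac{6797948}{3561} + 29063\right) = 41712 \cdot \frac{110291291}{3561} = \frac{1533490110064}{1187}$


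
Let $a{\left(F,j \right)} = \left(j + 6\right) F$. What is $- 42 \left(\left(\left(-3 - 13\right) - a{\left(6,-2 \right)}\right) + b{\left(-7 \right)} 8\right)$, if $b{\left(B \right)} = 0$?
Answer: $1680$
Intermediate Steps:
$a{\left(F,j \right)} = F \left(6 + j\right)$ ($a{\left(F,j \right)} = \left(6 + j\right) F = F \left(6 + j\right)$)
$- 42 \left(\left(\left(-3 - 13\right) - a{\left(6,-2 \right)}\right) + b{\left(-7 \right)} 8\right) = - 42 \left(\left(\left(-3 - 13\right) - 6 \left(6 - 2\right)\right) + 0 \cdot 8\right) = - 42 \left(\left(\left(-3 - 13\right) - 6 \cdot 4\right) + 0\right) = - 42 \left(\left(-16 - 24\right) + 0\right) = - 42 \left(-40 + 0\right) = \left(-42\right) \left(-40\right) = 1680$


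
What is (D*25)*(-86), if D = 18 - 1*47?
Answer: 62350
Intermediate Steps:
D = -29 (D = 18 - 47 = -29)
(D*25)*(-86) = -29*25*(-86) = -725*(-86) = 62350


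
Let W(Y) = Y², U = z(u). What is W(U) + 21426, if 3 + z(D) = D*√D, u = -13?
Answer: 19238 + 78*I*√13 ≈ 19238.0 + 281.23*I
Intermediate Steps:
z(D) = -3 + D^(3/2) (z(D) = -3 + D*√D = -3 + D^(3/2))
U = -3 - 13*I*√13 (U = -3 + (-13)^(3/2) = -3 - 13*I*√13 ≈ -3.0 - 46.872*I)
W(U) + 21426 = (-3 - 13*I*√13)² + 21426 = 21426 + (-3 - 13*I*√13)²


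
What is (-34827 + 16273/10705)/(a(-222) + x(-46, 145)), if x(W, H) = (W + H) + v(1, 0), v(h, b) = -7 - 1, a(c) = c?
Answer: 372806762/1402355 ≈ 265.84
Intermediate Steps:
v(h, b) = -8
x(W, H) = -8 + H + W (x(W, H) = (W + H) - 8 = (H + W) - 8 = -8 + H + W)
(-34827 + 16273/10705)/(a(-222) + x(-46, 145)) = (-34827 + 16273/10705)/(-222 + (-8 + 145 - 46)) = (-34827 + 16273*(1/10705))/(-222 + 91) = (-34827 + 16273/10705)/(-131) = -372806762/10705*(-1/131) = 372806762/1402355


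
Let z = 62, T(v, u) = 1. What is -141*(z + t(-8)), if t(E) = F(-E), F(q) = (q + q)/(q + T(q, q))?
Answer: -26978/3 ≈ -8992.7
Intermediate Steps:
F(q) = 2*q/(1 + q) (F(q) = (q + q)/(q + 1) = (2*q)/(1 + q) = 2*q/(1 + q))
t(E) = -2*E/(1 - E) (t(E) = 2*(-E)/(1 - E) = -2*E/(1 - E))
-141*(z + t(-8)) = -141*(62 + 2*(-8)/(-1 - 8)) = -141*(62 + 2*(-8)/(-9)) = -141*(62 + 2*(-8)*(-⅑)) = -141*(62 + 16/9) = -141*574/9 = -26978/3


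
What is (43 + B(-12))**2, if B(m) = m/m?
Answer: 1936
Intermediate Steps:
B(m) = 1
(43 + B(-12))**2 = (43 + 1)**2 = 44**2 = 1936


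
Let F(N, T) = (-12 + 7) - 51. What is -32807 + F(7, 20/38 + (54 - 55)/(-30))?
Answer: -32863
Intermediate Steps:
F(N, T) = -56 (F(N, T) = -5 - 51 = -56)
-32807 + F(7, 20/38 + (54 - 55)/(-30)) = -32807 - 56 = -32863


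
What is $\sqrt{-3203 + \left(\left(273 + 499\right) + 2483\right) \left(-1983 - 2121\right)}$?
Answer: $i \sqrt{13361723} \approx 3655.4 i$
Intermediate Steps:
$\sqrt{-3203 + \left(\left(273 + 499\right) + 2483\right) \left(-1983 - 2121\right)} = \sqrt{-3203 + \left(772 + 2483\right) \left(-4104\right)} = \sqrt{-3203 + 3255 \left(-4104\right)} = \sqrt{-3203 - 13358520} = \sqrt{-13361723} = i \sqrt{13361723}$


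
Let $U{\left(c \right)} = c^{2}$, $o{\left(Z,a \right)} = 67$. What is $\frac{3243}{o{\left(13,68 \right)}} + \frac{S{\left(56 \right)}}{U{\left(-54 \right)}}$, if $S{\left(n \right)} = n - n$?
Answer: $\frac{3243}{67} \approx 48.403$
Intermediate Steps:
$S{\left(n \right)} = 0$
$\frac{3243}{o{\left(13,68 \right)}} + \frac{S{\left(56 \right)}}{U{\left(-54 \right)}} = \frac{3243}{67} + \frac{0}{\left(-54\right)^{2}} = 3243 \cdot \frac{1}{67} + \frac{0}{2916} = \frac{3243}{67} + 0 \cdot \frac{1}{2916} = \frac{3243}{67} + 0 = \frac{3243}{67}$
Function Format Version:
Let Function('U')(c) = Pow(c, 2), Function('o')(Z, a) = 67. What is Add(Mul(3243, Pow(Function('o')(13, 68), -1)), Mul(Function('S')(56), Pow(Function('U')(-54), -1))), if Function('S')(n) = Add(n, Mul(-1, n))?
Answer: Rational(3243, 67) ≈ 48.403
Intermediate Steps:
Function('S')(n) = 0
Add(Mul(3243, Pow(Function('o')(13, 68), -1)), Mul(Function('S')(56), Pow(Function('U')(-54), -1))) = Add(Mul(3243, Pow(67, -1)), Mul(0, Pow(Pow(-54, 2), -1))) = Add(Mul(3243, Rational(1, 67)), Mul(0, Pow(2916, -1))) = Add(Rational(3243, 67), Mul(0, Rational(1, 2916))) = Add(Rational(3243, 67), 0) = Rational(3243, 67)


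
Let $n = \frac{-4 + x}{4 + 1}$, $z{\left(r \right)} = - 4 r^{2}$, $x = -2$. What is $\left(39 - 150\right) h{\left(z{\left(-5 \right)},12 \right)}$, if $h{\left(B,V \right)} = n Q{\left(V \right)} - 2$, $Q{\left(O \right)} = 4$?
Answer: $\frac{3774}{5} \approx 754.8$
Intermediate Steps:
$n = - \frac{6}{5}$ ($n = \frac{-4 - 2}{4 + 1} = - \frac{6}{5} \approx -1.2$)
$h{\left(B,V \right)} = - \frac{34}{5}$ ($h{\left(B,V \right)} = \left(- \frac{6}{5}\right) 4 - 2 = - \frac{24}{5} - 2 = - \frac{34}{5}$)
$\left(39 - 150\right) h{\left(z{\left(-5 \right)},12 \right)} = \left(39 - 150\right) \left(- \frac{34}{5}\right) = \left(-111\right) \left(- \frac{34}{5}\right) = \frac{3774}{5}$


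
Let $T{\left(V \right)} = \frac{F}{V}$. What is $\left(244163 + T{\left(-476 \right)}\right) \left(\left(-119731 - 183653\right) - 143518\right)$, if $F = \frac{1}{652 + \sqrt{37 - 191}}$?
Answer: $- \frac{2760969497897434613}{25302851} - \frac{223451 i \sqrt{154}}{101211404} \approx -1.0912 \cdot 10^{11} - 0.027398 i$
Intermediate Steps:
$F = \frac{1}{652 + i \sqrt{154}}$ ($F = \frac{1}{652 + \sqrt{-154}} = \frac{1}{652 + i \sqrt{154}} \approx 0.0015332 - 2.918 \cdot 10^{-5} i$)
$T{\left(V \right)} = \frac{\frac{326}{212629} - \frac{i \sqrt{154}}{425258}}{V}$
$\left(244163 + T{\left(-476 \right)}\right) \left(\left(-119731 - 183653\right) - 143518\right) = \left(244163 + \frac{652 - i \sqrt{154}}{425258 \left(-476\right)}\right) \left(\left(-119731 - 183653\right) - 143518\right) = \left(244163 + \frac{1}{425258} \left(- \frac{1}{476}\right) \left(652 - i \sqrt{154}\right)\right) \left(-303384 - 143518\right) = \left(244163 - \left(\frac{163}{50605702} - \frac{i \sqrt{154}}{202422808}\right)\right) \left(-446902\right) = \left(\frac{12356040017263}{50605702} + \frac{i \sqrt{154}}{202422808}\right) \left(-446902\right) = - \frac{2760969497897434613}{25302851} - \frac{223451 i \sqrt{154}}{101211404}$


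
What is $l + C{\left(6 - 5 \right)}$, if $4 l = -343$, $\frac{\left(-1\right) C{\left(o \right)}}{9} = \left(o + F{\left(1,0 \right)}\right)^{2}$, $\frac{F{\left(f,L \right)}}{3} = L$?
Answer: $- \frac{379}{4} \approx -94.75$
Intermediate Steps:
$F{\left(f,L \right)} = 3 L$
$C{\left(o \right)} = - 9 o^{2}$ ($C{\left(o \right)} = - 9 \left(o + 3 \cdot 0\right)^{2} = - 9 \left(o + 0\right)^{2} = - 9 o^{2}$)
$l = - \frac{343}{4}$ ($l = \frac{1}{4} \left(-343\right) = - \frac{343}{4} \approx -85.75$)
$l + C{\left(6 - 5 \right)} = - \frac{343}{4} - 9 \left(6 - 5\right)^{2} = - \frac{343}{4} - 9 \cdot 1^{2} = - \frac{343}{4} - 9 = - \frac{379}{4}$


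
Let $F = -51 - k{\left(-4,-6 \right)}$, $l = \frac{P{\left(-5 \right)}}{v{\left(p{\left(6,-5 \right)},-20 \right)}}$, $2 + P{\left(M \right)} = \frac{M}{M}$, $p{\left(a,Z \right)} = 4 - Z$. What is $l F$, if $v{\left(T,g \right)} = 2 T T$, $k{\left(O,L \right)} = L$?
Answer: $\frac{5}{18} \approx 0.27778$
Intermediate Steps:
$v{\left(T,g \right)} = 2 T^{2}$
$P{\left(M \right)} = -1$ ($P{\left(M \right)} = -2 + \frac{M}{M} = -2 + 1 = -1$)
$l = - \frac{1}{162}$ ($l = - \frac{1}{2 \left(4 - -5\right)^{2}} = - \frac{1}{2 \left(4 + 5\right)^{2}} = - \frac{1}{2 \cdot 9^{2}} = - \frac{1}{2 \cdot 81} = - \frac{1}{162} \approx -0.0061728$)
$F = -45$ ($F = -51 - -6 = -51 + 6 = -45$)
$l F = \left(- \frac{1}{162}\right) \left(-45\right) = \frac{5}{18}$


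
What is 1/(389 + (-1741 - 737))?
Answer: -1/2089 ≈ -0.00047870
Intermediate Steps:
1/(389 + (-1741 - 737)) = 1/(389 - 2478) = 1/(-2089) = -1/2089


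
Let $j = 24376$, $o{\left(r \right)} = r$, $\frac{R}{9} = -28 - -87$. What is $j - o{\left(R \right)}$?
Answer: $23845$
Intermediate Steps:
$R = 531$ ($R = 9 \left(-28 - -87\right) = 9 \left(-28 + 87\right) = 9 \cdot 59 = 531$)
$j - o{\left(R \right)} = 24376 - 531 = 23845$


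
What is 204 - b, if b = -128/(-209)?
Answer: 42508/209 ≈ 203.39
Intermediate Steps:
b = 128/209 (b = -128*(-1/209) = 128/209 ≈ 0.61244)
204 - b = 204 - 1*128/209 = 204 - 128/209 = 42508/209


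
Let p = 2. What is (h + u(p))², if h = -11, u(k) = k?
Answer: 81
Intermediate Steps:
(h + u(p))² = (-11 + 2)² = (-9)² = 81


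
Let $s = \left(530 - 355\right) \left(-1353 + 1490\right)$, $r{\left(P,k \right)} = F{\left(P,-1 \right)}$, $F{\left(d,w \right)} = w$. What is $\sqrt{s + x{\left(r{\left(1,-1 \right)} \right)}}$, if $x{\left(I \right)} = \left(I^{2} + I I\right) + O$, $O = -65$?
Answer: $14 \sqrt{122} \approx 154.64$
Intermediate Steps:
$r{\left(P,k \right)} = -1$
$s = 23975$ ($s = 175 \cdot 137 = 23975$)
$x{\left(I \right)} = -65 + 2 I^{2}$ ($x{\left(I \right)} = \left(I^{2} + I I\right) - 65 = \left(I^{2} + I^{2}\right) - 65 = 2 I^{2} - 65 = -65 + 2 I^{2}$)
$\sqrt{s + x{\left(r{\left(1,-1 \right)} \right)}} = \sqrt{23975 - \left(65 - 2 \left(-1\right)^{2}\right)} = \sqrt{23975 + \left(-65 + 2 \cdot 1\right)} = \sqrt{23975 + \left(-65 + 2\right)} = \sqrt{23975 - 63} = \sqrt{23912} = 14 \sqrt{122}$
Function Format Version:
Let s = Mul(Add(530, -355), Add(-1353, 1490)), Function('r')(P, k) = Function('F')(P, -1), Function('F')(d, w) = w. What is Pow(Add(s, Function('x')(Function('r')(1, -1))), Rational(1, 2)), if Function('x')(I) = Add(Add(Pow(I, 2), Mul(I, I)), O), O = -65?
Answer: Mul(14, Pow(122, Rational(1, 2))) ≈ 154.64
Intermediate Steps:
Function('r')(P, k) = -1
s = 23975 (s = Mul(175, 137) = 23975)
Function('x')(I) = Add(-65, Mul(2, Pow(I, 2))) (Function('x')(I) = Add(Add(Pow(I, 2), Mul(I, I)), -65) = Add(Add(Pow(I, 2), Pow(I, 2)), -65) = Add(Mul(2, Pow(I, 2)), -65) = Add(-65, Mul(2, Pow(I, 2))))
Pow(Add(s, Function('x')(Function('r')(1, -1))), Rational(1, 2)) = Pow(Add(23975, Add(-65, Mul(2, Pow(-1, 2)))), Rational(1, 2)) = Pow(Add(23975, Add(-65, Mul(2, 1))), Rational(1, 2)) = Pow(Add(23975, Add(-65, 2)), Rational(1, 2)) = Pow(Add(23975, -63), Rational(1, 2)) = Pow(23912, Rational(1, 2)) = Mul(14, Pow(122, Rational(1, 2)))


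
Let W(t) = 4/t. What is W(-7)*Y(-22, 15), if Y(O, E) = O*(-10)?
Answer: -880/7 ≈ -125.71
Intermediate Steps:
Y(O, E) = -10*O
W(-7)*Y(-22, 15) = (4/(-7))*(-10*(-22)) = (4*(-⅐))*220 = -4/7*220 = -880/7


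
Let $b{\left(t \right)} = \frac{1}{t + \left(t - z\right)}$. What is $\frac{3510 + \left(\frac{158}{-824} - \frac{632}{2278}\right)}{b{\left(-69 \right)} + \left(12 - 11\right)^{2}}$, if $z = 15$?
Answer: $\frac{14822194563}{4195808} \approx 3532.6$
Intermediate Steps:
$b{\left(t \right)} = \frac{1}{-15 + 2 t}$ ($b{\left(t \right)} = \frac{1}{t + \left(t - 15\right)} = \frac{1}{t + \left(-15 + t\right)} = \frac{1}{-15 + 2 t}$)
$\frac{3510 + \left(\frac{158}{-824} - \frac{632}{2278}\right)}{b{\left(-69 \right)} + \left(12 - 11\right)^{2}} = \frac{3510 + \left(\frac{158}{-824} - \frac{632}{2278}\right)}{\frac{1}{-15 + 2 \left(-69\right)} + \left(12 - 11\right)^{2}} = \frac{3510 + \left(158 \left(- \frac{1}{824}\right) - \frac{316}{1139}\right)}{\frac{1}{-15 - 138} + 1^{2}} = \frac{3510 - \frac{220173}{469268}}{\frac{1}{-153} + 1} = \frac{3510 - \frac{220173}{469268}}{- \frac{1}{153} + 1} = \frac{1646910507}{469268 \cdot \frac{152}{153}} = \frac{1646910507}{469268} \cdot \frac{153}{152} = \frac{14822194563}{4195808}$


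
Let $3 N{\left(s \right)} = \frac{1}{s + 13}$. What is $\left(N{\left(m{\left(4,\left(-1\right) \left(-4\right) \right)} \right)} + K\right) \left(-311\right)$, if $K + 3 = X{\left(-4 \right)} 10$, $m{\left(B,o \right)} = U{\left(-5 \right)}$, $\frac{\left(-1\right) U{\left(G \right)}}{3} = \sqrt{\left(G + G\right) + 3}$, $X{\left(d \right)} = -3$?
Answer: $\frac{7139005}{696} - \frac{311 i \sqrt{7}}{232} \approx 10257.0 - 3.5467 i$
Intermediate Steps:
$U{\left(G \right)} = - 3 \sqrt{3 + 2 G}$ ($U{\left(G \right)} = - 3 \sqrt{\left(G + G\right) + 3} = - 3 \sqrt{2 G + 3} = - 3 \sqrt{3 + 2 G}$)
$m{\left(B,o \right)} = - 3 i \sqrt{7}$ ($m{\left(B,o \right)} = - 3 \sqrt{3 + 2 \left(-5\right)} = - 3 \sqrt{3 - 10} = - 3 \sqrt{-7} = - 3 i \sqrt{7}$)
$K = -33$ ($K = -3 - 30 = -33$)
$N{\left(s \right)} = \frac{1}{3 \left(13 + s\right)}$ ($N{\left(s \right)} = \frac{1}{3 \left(s + 13\right)} = \frac{1}{3 \left(13 + s\right)}$)
$\left(N{\left(m{\left(4,\left(-1\right) \left(-4\right) \right)} \right)} + K\right) \left(-311\right) = \left(\frac{1}{3 \left(13 - 3 i \sqrt{7}\right)} - 33\right) \left(-311\right) = \left(-33 + \frac{1}{3 \left(13 - 3 i \sqrt{7}\right)}\right) \left(-311\right) = 10263 - \frac{311}{3 \left(13 - 3 i \sqrt{7}\right)}$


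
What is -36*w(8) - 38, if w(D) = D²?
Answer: -2342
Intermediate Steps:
-36*w(8) - 38 = -36*8² - 38 = -36*64 - 38 = -2304 - 38 = -2342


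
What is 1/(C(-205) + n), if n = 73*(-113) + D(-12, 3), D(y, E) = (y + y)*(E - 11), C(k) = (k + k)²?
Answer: 1/160043 ≈ 6.2483e-6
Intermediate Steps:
C(k) = 4*k² (C(k) = (2*k)² = 4*k²)
D(y, E) = 2*y*(-11 + E) (D(y, E) = (2*y)*(-11 + E) = 2*y*(-11 + E))
n = -8057 (n = 73*(-113) + 2*(-12)*(-11 + 3) = -8249 + 2*(-12)*(-8) = -8249 + 192 = -8057)
1/(C(-205) + n) = 1/(4*(-205)² - 8057) = 1/(4*42025 - 8057) = 1/(168100 - 8057) = 1/160043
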